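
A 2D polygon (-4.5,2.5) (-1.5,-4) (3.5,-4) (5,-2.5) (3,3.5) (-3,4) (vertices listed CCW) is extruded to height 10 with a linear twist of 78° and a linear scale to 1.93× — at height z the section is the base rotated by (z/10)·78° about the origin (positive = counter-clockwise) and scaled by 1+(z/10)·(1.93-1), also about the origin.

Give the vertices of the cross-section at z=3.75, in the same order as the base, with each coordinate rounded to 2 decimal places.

Cross-section at z=3.75: (-6.94,-0.02) (0.87,-5.70) (6.75,-2.40) (7.53,0.35) (1.22,6.10) (-6.17,2.73)

t = z/height = 3.75/10 = 0.375
s = 1 + (scale-1)·z/height = 1 + (1.93-1)·3.75/10 = 1.348750
θ = twist·z/height = 78°·3.75/10 = 29.2500° = 0.510509 rad
cos θ = 0.872496, sin θ = 0.488621 (intermediates below are computed at full precision and shown rounded to 5 d.p.)
v1: (-4.5,2.5) → rotate → (-5.14779,-0.01756) → ×s → (-6.94308,-0.02368) → (-6.94,-0.02)
v2: (-1.5,-4) → rotate → (0.64574,-4.22292) → ×s → (0.87094,-5.69566) → (0.87,-5.70)
v3: (3.5,-4) → rotate → (5.00822,-1.77981) → ×s → (6.75484,-2.40052) → (6.75,-2.40)
v4: (5,-2.5) → rotate → (5.58403,0.26187) → ×s → (7.53146,0.35319) → (7.53,0.35)
v5: (3,3.5) → rotate → (0.90731,4.51960) → ×s → (1.22374,6.09581) → (1.22,6.10)
v6: (-3,4) → rotate → (-4.57197,2.02412) → ×s → (-6.16645,2.73003) → (-6.17,2.73)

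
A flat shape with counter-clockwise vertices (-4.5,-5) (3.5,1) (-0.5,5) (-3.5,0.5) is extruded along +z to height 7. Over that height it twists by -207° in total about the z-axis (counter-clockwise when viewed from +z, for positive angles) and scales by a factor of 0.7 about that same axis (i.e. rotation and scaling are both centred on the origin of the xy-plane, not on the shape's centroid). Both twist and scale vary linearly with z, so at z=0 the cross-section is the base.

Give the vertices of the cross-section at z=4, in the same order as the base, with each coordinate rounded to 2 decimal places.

t = z/height = 4/7 = 0.571429
s = 1 + (scale-1)·z/height = 1 + (0.7-1)·4/7 = 0.828571
θ = twist·z/height = -207°·4/7 = -118.2857° = -2.064475 rad
cos θ = -0.473869, sin θ = -0.880596 (intermediates below are computed at full precision and shown rounded to 5 d.p.)
v1: (-4.5,-5) → rotate → (-2.27057,6.33202) → ×s → (-1.88133,5.24653) → (-1.88,5.25)
v2: (3.5,1) → rotate → (-0.77794,-3.55595) → ×s → (-0.64458,-2.94636) → (-0.64,-2.95)
v3: (-0.5,5) → rotate → (4.63991,-1.92905) → ×s → (3.84450,-1.59835) → (3.84,-1.60)
v4: (-3.5,0.5) → rotate → (2.09884,2.84515) → ×s → (1.73904,2.35741) → (1.74,2.36)

Cross-section at z=4: (-1.88,5.25) (-0.64,-2.95) (3.84,-1.60) (1.74,2.36)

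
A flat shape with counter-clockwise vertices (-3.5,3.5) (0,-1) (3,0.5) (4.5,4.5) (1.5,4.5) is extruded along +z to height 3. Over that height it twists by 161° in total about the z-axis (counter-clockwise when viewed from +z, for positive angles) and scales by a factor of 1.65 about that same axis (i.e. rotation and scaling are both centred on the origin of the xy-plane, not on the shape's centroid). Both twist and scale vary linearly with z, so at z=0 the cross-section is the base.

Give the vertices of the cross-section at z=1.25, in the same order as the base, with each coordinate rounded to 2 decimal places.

t = z/height = 1.25/3 = 0.416667
s = 1 + (scale-1)·z/height = 1 + (1.65-1)·1.25/3 = 1.270833
θ = twist·z/height = 161°·1.25/3 = 67.0833° = 1.170825 rad
cos θ = 0.389392, sin θ = 0.921072 (intermediates below are computed at full precision and shown rounded to 5 d.p.)
v1: (-3.5,3.5) → rotate → (-4.58662,-1.86088) → ×s → (-5.82883,-2.36487) → (-5.83,-2.36)
v2: (0,-1) → rotate → (0.92107,-0.38939) → ×s → (1.17053,-0.49485) → (1.17,-0.49)
v3: (3,0.5) → rotate → (0.70764,2.95791) → ×s → (0.89929,3.75901) → (0.90,3.76)
v4: (4.5,4.5) → rotate → (-2.39256,5.89709) → ×s → (-3.04055,7.49422) → (-3.04,7.49)
v5: (1.5,4.5) → rotate → (-3.56074,3.13387) → ×s → (-4.52510,3.98263) → (-4.53,3.98)

Cross-section at z=1.25: (-5.83,-2.36) (1.17,-0.49) (0.90,3.76) (-3.04,7.49) (-4.53,3.98)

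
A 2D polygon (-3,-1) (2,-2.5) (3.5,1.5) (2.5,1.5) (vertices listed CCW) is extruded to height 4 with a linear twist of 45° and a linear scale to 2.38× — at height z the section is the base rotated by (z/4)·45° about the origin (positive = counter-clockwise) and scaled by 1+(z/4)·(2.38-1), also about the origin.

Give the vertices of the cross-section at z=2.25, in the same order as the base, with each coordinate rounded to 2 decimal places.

Cross-section at z=2.25: (-4.06,-3.88) (5.11,-2.50) (4.48,5.07) (2.88,4.31)

t = z/height = 2.25/4 = 0.5625
s = 1 + (scale-1)·z/height = 1 + (2.38-1)·2.25/4 = 1.776250
θ = twist·z/height = 45°·2.25/4 = 25.3125° = 0.441786 rad
cos θ = 0.903989, sin θ = 0.427555 (intermediates below are computed at full precision and shown rounded to 5 d.p.)
v1: (-3,-1) → rotate → (-2.28441,-2.18665) → ×s → (-4.05769,-3.88405) → (-4.06,-3.88)
v2: (2,-2.5) → rotate → (2.87687,-1.40486) → ×s → (5.11003,-2.49539) → (5.11,-2.50)
v3: (3.5,1.5) → rotate → (2.52263,2.85243) → ×s → (4.48082,5.06662) → (4.48,5.07)
v4: (2.5,1.5) → rotate → (1.61864,2.42487) → ×s → (2.87511,4.30718) → (2.88,4.31)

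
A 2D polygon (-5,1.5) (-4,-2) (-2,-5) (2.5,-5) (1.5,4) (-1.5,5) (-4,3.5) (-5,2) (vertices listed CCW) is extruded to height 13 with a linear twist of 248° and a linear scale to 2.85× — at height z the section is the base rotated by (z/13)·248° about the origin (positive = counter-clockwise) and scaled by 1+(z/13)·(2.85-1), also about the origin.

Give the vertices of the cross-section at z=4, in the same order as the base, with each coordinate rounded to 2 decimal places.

Cross-section at z=4: (-4.14,-7.07) (1.56,-6.84) (6.88,-4.91) (8.55,1.95) (-5.54,3.77) (-8.18,-0.43) (-6.82,-4.80) (-4.91,-6.88)

t = z/height = 4/13 = 0.307692
s = 1 + (scale-1)·z/height = 1 + (2.85-1)·4/13 = 1.569231
θ = twist·z/height = 248°·4/13 = 76.3077° = 1.331820 rad
cos θ = 0.236708, sin θ = 0.971581 (intermediates below are computed at full precision and shown rounded to 5 d.p.)
v1: (-5,1.5) → rotate → (-2.64091,-4.50284) → ×s → (-4.14420,-7.06600) → (-4.14,-7.07)
v2: (-4,-2) → rotate → (0.99633,-4.35974) → ×s → (1.56347,-6.84144) → (1.56,-6.84)
v3: (-2,-5) → rotate → (4.38449,-3.12670) → ×s → (6.88028,-4.90651) → (6.88,-4.91)
v4: (2.5,-5) → rotate → (5.44967,1.24541) → ×s → (8.55180,1.95434) → (8.55,1.95)
v5: (1.5,4) → rotate → (-3.53126,2.40420) → ×s → (-5.54137,3.77275) → (-5.54,3.77)
v6: (-1.5,5) → rotate → (-5.21297,-0.27383) → ×s → (-8.18035,-0.42971) → (-8.18,-0.43)
v7: (-4,3.5) → rotate → (-4.34736,-3.05785) → ×s → (-6.82202,-4.79847) → (-6.82,-4.80)
v8: (-5,2) → rotate → (-3.12670,-4.38449) → ×s → (-4.90651,-6.88028) → (-4.91,-6.88)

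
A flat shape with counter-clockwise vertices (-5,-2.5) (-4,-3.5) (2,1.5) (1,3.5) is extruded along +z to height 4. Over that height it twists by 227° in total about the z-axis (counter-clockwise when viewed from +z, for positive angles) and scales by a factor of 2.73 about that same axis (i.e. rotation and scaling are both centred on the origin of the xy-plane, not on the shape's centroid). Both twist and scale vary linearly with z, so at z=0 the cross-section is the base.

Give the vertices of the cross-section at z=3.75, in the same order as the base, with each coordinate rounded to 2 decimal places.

Cross-section at z=3.75: (7.47,12.61) (3.84,13.40) (-2.28,-6.15) (2.77,-9.13)

t = z/height = 3.75/4 = 0.9375
s = 1 + (scale-1)·z/height = 1 + (2.73-1)·3.75/4 = 2.621875
θ = twist·z/height = 227°·3.75/4 = 212.8125° = 3.714279 rad
cos θ = -0.840448, sin θ = -0.541892 (intermediates below are computed at full precision and shown rounded to 5 d.p.)
v1: (-5,-2.5) → rotate → (2.84751,4.81058) → ×s → (7.46582,12.61274) → (7.47,12.61)
v2: (-4,-3.5) → rotate → (1.46517,5.10914) → ×s → (3.84150,13.39552) → (3.84,13.40)
v3: (2,1.5) → rotate → (-0.86806,-2.34446) → ×s → (-2.27594,-6.14687) → (-2.28,-6.15)
v4: (1,3.5) → rotate → (1.05617,-3.48346) → ×s → (2.76915,-9.13320) → (2.77,-9.13)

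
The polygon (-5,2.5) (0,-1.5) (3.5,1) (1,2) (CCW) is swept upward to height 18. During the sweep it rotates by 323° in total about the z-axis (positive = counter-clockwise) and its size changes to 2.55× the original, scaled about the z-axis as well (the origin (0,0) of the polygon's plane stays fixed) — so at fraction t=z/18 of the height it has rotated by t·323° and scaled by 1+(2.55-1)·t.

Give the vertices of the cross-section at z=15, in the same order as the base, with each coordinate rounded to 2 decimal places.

Cross-section at z=15: (5.90,11.37) (-3.44,0.05) (2.17,-8.05) (4.55,-2.36)

t = z/height = 15/18 = 0.833333
s = 1 + (scale-1)·z/height = 1 + (2.55-1)·15/18 = 2.291667
θ = twist·z/height = 323°·15/18 = 269.1667° = 4.697845 rad
cos θ = -0.014544, sin θ = -0.999894 (intermediates below are computed at full precision and shown rounded to 5 d.p.)
v1: (-5,2.5) → rotate → (2.57246,4.96311) → ×s → (5.89521,11.37380) → (5.90,11.37)
v2: (0,-1.5) → rotate → (-1.49984,0.02182) → ×s → (-3.43714,0.04999) → (-3.44,0.05)
v3: (3.5,1) → rotate → (0.94899,-3.51417) → ×s → (2.17477,-8.05331) → (2.17,-8.05)
v4: (1,2) → rotate → (1.98524,-1.02898) → ×s → (4.54952,-2.35808) → (4.55,-2.36)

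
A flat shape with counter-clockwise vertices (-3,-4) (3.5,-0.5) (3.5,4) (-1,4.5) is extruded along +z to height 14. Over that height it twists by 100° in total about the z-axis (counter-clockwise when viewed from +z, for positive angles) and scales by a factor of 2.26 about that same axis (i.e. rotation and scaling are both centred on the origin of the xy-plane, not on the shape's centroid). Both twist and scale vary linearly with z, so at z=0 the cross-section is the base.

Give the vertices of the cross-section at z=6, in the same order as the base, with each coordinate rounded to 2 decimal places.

t = z/height = 6/14 = 0.428571
s = 1 + (scale-1)·z/height = 1 + (2.26-1)·6/14 = 1.540000
θ = twist·z/height = 100°·6/14 = 42.8571° = 0.747998 rad
cos θ = 0.733052, sin θ = 0.680173 (intermediates below are computed at full precision and shown rounded to 5 d.p.)
v1: (-3,-4) → rotate → (0.52154,-4.97273) → ×s → (0.80316,-7.65800) → (0.80,-7.66)
v2: (3.5,-0.5) → rotate → (2.90577,2.01408) → ×s → (4.47488,3.10168) → (4.47,3.10)
v3: (3.5,4) → rotate → (-0.15501,5.31281) → ×s → (-0.23871,8.18173) → (-0.24,8.18)
v4: (-1,4.5) → rotate → (-3.79383,2.61856) → ×s → (-5.84250,4.03258) → (-5.84,4.03)

Cross-section at z=6: (0.80,-7.66) (4.47,3.10) (-0.24,8.18) (-5.84,4.03)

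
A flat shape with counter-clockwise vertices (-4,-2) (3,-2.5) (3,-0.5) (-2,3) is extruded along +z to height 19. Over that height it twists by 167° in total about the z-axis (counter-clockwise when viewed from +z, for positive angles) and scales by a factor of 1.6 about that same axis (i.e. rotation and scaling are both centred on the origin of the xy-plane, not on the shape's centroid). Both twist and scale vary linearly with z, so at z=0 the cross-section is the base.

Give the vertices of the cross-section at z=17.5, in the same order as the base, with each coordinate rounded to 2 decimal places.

t = z/height = 17.5/19 = 0.921053
s = 1 + (scale-1)·z/height = 1 + (1.6-1)·17.5/19 = 1.552632
θ = twist·z/height = 167°·17.5/19 = 153.8158° = 2.684592 rad
cos θ = -0.897380, sin θ = 0.441259 (intermediates below are computed at full precision and shown rounded to 5 d.p.)
v1: (-4,-2) → rotate → (4.47204,0.02973) → ×s → (6.94343,0.04615) → (6.94,0.05)
v2: (3,-2.5) → rotate → (-1.58899,3.56723) → ×s → (-2.46712,5.53859) → (-2.47,5.54)
v3: (3,-0.5) → rotate → (-2.47151,1.77247) → ×s → (-3.83735,2.75199) → (-3.84,2.75)
v4: (-2,3) → rotate → (0.47098,-3.57466) → ×s → (0.73127,-5.55013) → (0.73,-5.55)

Cross-section at z=17.5: (6.94,0.05) (-2.47,5.54) (-3.84,2.75) (0.73,-5.55)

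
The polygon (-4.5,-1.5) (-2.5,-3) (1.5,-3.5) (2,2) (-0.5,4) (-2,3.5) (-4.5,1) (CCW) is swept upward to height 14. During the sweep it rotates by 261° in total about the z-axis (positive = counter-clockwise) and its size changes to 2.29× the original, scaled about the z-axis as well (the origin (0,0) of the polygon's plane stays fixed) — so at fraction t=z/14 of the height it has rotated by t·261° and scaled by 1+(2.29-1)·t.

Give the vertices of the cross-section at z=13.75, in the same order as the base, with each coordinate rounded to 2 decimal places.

t = z/height = 13.75/14 = 0.982143
s = 1 + (scale-1)·z/height = 1 + (2.29-1)·13.75/14 = 2.266964
θ = twist·z/height = 261°·13.75/14 = 256.3393° = 4.473965 rad
cos θ = -0.236172, sin θ = -0.971711 (intermediates below are computed at full precision and shown rounded to 5 d.p.)
v1: (-4.5,-1.5) → rotate → (-0.39479,4.72696) → ×s → (-0.89498,10.71585) → (-0.89,10.72)
v2: (-2.5,-3) → rotate → (-2.32470,3.13779) → ×s → (-5.27002,7.11327) → (-5.27,7.11)
v3: (1.5,-3.5) → rotate → (-3.75525,-0.63097) → ×s → (-8.51301,-1.43038) → (-8.51,-1.43)
v4: (2,2) → rotate → (1.47108,-2.41577) → ×s → (3.33488,-5.47646) → (3.33,-5.48)
v5: (-0.5,4) → rotate → (4.00493,-0.45883) → ×s → (9.07904,-1.04016) → (9.08,-1.04)
v6: (-2,3.5) → rotate → (3.87333,1.11682) → ×s → (8.78071,2.53179) → (8.78,2.53)
v7: (-4.5,1) → rotate → (2.03448,4.13653) → ×s → (4.61210,9.37736) → (4.61,9.38)

Cross-section at z=13.75: (-0.89,10.72) (-5.27,7.11) (-8.51,-1.43) (3.33,-5.48) (9.08,-1.04) (8.78,2.53) (4.61,9.38)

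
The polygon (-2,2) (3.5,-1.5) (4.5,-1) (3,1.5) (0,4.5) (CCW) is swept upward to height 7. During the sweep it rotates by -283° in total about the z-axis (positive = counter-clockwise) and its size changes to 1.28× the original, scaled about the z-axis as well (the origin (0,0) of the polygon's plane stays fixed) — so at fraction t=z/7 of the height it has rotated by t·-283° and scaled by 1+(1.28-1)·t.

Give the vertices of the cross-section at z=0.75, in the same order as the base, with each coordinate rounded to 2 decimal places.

t = z/height = 0.75/7 = 0.107143
s = 1 + (scale-1)·z/height = 1 + (1.28-1)·0.75/7 = 1.030000
θ = twist·z/height = -283°·0.75/7 = -30.3214° = -0.529209 rad
cos θ = 0.863207, sin θ = -0.504850 (intermediates below are computed at full precision and shown rounded to 5 d.p.)
v1: (-2,2) → rotate → (-0.71671,2.73611) → ×s → (-0.73821,2.81820) → (-0.74,2.82)
v2: (3.5,-1.5) → rotate → (2.26395,-3.06179) → ×s → (2.33187,-3.15364) → (2.33,-3.15)
v3: (4.5,-1) → rotate → (3.37958,-3.13503) → ×s → (3.48097,-3.22909) → (3.48,-3.23)
v4: (3,1.5) → rotate → (3.34690,-0.21974) → ×s → (3.44730,-0.22633) → (3.45,-0.23)
v5: (0,4.5) → rotate → (2.27183,3.88443) → ×s → (2.33998,4.00096) → (2.34,4.00)

Cross-section at z=0.75: (-0.74,2.82) (2.33,-3.15) (3.48,-3.23) (3.45,-0.23) (2.34,4.00)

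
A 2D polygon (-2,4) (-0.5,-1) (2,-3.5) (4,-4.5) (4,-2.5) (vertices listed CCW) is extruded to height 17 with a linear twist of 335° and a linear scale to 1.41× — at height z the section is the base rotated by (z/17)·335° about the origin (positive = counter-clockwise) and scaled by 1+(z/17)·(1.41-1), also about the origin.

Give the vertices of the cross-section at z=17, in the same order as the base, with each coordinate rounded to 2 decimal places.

Cross-section at z=17: (-0.17,6.30) (-1.23,-0.98) (0.47,-5.66) (2.43,-8.13) (3.62,-5.58)

t = z/height = 17/17 = 1
s = 1 + (scale-1)·z/height = 1 + (1.41-1)·17/17 = 1.410000
θ = twist·z/height = 335°·17/17 = 335.0000° = 5.846853 rad
cos θ = 0.906308, sin θ = -0.422618 (intermediates below are computed at full precision and shown rounded to 5 d.p.)
v1: (-2,4) → rotate → (-0.12214,4.47047) → ×s → (-0.17222,6.30336) → (-0.17,6.30)
v2: (-0.5,-1) → rotate → (-0.87577,-0.69500) → ×s → (-1.23484,-0.97995) → (-1.23,-0.98)
v3: (2,-3.5) → rotate → (0.33345,-4.01731) → ×s → (0.47017,-5.66441) → (0.47,-5.66)
v4: (4,-4.5) → rotate → (1.72345,-5.76886) → ×s → (2.43006,-8.13409) → (2.43,-8.13)
v5: (4,-2.5) → rotate → (2.56869,-3.95624) → ×s → (3.62185,-5.57830) → (3.62,-5.58)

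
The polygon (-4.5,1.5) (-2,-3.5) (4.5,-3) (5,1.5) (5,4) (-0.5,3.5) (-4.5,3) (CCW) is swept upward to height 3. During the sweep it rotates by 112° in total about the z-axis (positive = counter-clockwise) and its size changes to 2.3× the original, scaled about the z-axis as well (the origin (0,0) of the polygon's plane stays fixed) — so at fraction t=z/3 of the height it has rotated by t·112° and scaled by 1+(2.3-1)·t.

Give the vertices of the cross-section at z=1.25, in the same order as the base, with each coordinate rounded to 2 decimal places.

Cross-section at z=1.25: (-6.44,-3.46) (1.81,-5.95) (8.12,1.87) (3.61,7.19) (0.80,9.84) (-4.45,3.14) (-8.12,-1.87)

t = z/height = 1.25/3 = 0.416667
s = 1 + (scale-1)·z/height = 1 + (2.3-1)·1.25/3 = 1.541667
θ = twist·z/height = 112°·1.25/3 = 46.6667° = 0.814487 rad
cos θ = 0.686242, sin θ = 0.727374 (intermediates below are computed at full precision and shown rounded to 5 d.p.)
v1: (-4.5,1.5) → rotate → (-4.17915,-2.24382) → ×s → (-6.44285,-3.45922) → (-6.44,-3.46)
v2: (-2,-3.5) → rotate → (1.17332,-3.85659) → ×s → (1.80888,-5.94558) → (1.81,-5.95)
v3: (4.5,-3) → rotate → (5.27021,1.21446) → ×s → (8.12490,1.87229) → (8.12,1.87)
v4: (5,1.5) → rotate → (2.34015,4.66623) → ×s → (3.60773,7.19377) → (3.61,7.19)
v5: (5,4) → rotate → (0.52171,6.38183) → ×s → (0.80431,9.83866) → (0.80,9.84)
v6: (-0.5,3.5) → rotate → (-2.88893,2.03816) → ×s → (-4.45376,3.14216) → (-4.45,3.14)
v7: (-4.5,3) → rotate → (-5.27021,-1.21446) → ×s → (-8.12490,-1.87229) → (-8.12,-1.87)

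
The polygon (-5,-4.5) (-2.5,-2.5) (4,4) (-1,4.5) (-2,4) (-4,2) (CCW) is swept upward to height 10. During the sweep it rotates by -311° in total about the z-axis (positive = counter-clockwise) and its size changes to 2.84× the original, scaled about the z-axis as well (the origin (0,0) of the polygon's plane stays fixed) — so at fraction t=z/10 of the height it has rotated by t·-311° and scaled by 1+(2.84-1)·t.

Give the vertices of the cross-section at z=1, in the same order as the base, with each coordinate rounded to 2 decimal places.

t = z/height = 1/10 = 0.1
s = 1 + (scale-1)·z/height = 1 + (2.84-1)·1/10 = 1.184000
θ = twist·z/height = -311°·1/10 = -31.1000° = -0.542797 rad
cos θ = 0.856267, sin θ = -0.516533 (intermediates below are computed at full precision and shown rounded to 5 d.p.)
v1: (-5,-4.5) → rotate → (-6.60574,-1.27054) → ×s → (-7.82119,-1.50431) → (-7.82,-1.50)
v2: (-2.5,-2.5) → rotate → (-3.43200,-0.84933) → ×s → (-4.06349,-1.00561) → (-4.06,-1.01)
v3: (4,4) → rotate → (5.49120,1.35894) → ×s → (6.50158,1.60898) → (6.50,1.61)
v4: (-1,4.5) → rotate → (1.46813,4.36974) → ×s → (1.73827,5.17377) → (1.74,5.17)
v5: (-2,4) → rotate → (0.35360,4.45813) → ×s → (0.41866,5.27843) → (0.42,5.28)
v6: (-4,2) → rotate → (-2.39200,3.77867) → ×s → (-2.83213,4.47394) → (-2.83,4.47)

Cross-section at z=1: (-7.82,-1.50) (-4.06,-1.01) (6.50,1.61) (1.74,5.17) (0.42,5.28) (-2.83,4.47)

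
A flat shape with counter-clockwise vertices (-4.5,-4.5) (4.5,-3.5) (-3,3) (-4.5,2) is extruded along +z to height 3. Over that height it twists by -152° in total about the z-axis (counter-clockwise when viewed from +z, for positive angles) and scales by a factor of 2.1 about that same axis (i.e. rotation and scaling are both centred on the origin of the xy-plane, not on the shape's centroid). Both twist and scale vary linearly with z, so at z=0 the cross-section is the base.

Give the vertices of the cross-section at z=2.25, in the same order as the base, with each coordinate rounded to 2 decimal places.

t = z/height = 2.25/3 = 0.75
s = 1 + (scale-1)·z/height = 1 + (2.1-1)·2.25/3 = 1.825000
θ = twist·z/height = -152°·2.25/3 = -114.0000° = -1.989675 rad
cos θ = -0.406737, sin θ = -0.913545 (intermediates below are computed at full precision and shown rounded to 5 d.p.)
v1: (-4.5,-4.5) → rotate → (-2.28064,5.94127) → ×s → (-4.16217,10.84282) → (-4.16,10.84)
v2: (4.5,-3.5) → rotate → (-5.02772,-2.68738) → ×s → (-9.17560,-4.90446) → (-9.18,-4.90)
v3: (-3,3) → rotate → (3.96085,1.52043) → ×s → (7.22854,2.77478) → (7.23,2.77)
v4: (-4.5,2) → rotate → (3.65741,3.29748) → ×s → (6.67477,6.01790) → (6.67,6.02)

Cross-section at z=2.25: (-4.16,10.84) (-9.18,-4.90) (7.23,2.77) (6.67,6.02)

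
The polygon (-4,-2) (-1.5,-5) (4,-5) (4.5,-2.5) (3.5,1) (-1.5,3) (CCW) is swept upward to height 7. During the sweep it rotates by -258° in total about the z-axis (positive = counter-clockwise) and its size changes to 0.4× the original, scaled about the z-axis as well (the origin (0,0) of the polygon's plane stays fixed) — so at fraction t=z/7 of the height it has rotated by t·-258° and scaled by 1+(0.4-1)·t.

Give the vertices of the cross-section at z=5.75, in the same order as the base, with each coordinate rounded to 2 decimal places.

t = z/height = 5.75/7 = 0.821429
s = 1 + (scale-1)·z/height = 1 + (0.4-1)·5.75/7 = 0.507143
θ = twist·z/height = -258°·5.75/7 = -211.9286° = -3.698851 rad
cos θ = -0.848708, sin θ = 0.528862 (intermediates below are computed at full precision and shown rounded to 5 d.p.)
v1: (-4,-2) → rotate → (4.45256,-0.41803) → ×s → (2.25808,-0.21200) → (2.26,-0.21)
v2: (-1.5,-5) → rotate → (3.91737,3.45025) → ×s → (1.98667,1.74977) → (1.99,1.75)
v3: (4,-5) → rotate → (-0.75052,6.35899) → ×s → (-0.38062,3.22491) → (-0.38,3.22)
v4: (4.5,-2.5) → rotate → (-2.49703,4.50165) → ×s → (-1.26635,2.28298) → (-1.27,2.28)
v5: (3.5,1) → rotate → (-3.49934,1.00231) → ×s → (-1.77467,0.50831) → (-1.77,0.51)
v6: (-1.5,3) → rotate → (-0.31352,-3.33942) → ×s → (-0.15900,-1.69356) → (-0.16,-1.69)

Cross-section at z=5.75: (2.26,-0.21) (1.99,1.75) (-0.38,3.22) (-1.27,2.28) (-1.77,0.51) (-0.16,-1.69)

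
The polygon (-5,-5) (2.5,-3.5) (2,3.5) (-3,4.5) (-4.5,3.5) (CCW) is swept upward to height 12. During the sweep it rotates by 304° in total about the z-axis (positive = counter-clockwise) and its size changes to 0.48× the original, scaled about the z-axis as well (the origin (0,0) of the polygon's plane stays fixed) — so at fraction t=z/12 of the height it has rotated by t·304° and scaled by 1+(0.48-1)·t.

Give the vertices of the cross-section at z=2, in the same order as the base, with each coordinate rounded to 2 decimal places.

t = z/height = 2/12 = 0.166667
s = 1 + (scale-1)·z/height = 1 + (0.48-1)·2/12 = 0.913333
θ = twist·z/height = 304°·2/12 = 50.6667° = 0.884300 rad
cos θ = 0.633831, sin θ = 0.773472 (intermediates below are computed at full precision and shown rounded to 5 d.p.)
v1: (-5,-5) → rotate → (0.69820,-7.03651) → ×s → (0.63769,-6.42668) → (0.64,-6.43)
v2: (2.5,-3.5) → rotate → (4.29173,-0.28473) → ×s → (3.91978,-0.26005) → (3.92,-0.26)
v3: (2,3.5) → rotate → (-1.43949,3.76535) → ×s → (-1.31473,3.43902) → (-1.31,3.44)
v4: (-3,4.5) → rotate → (-5.38212,0.53182) → ×s → (-4.91567,0.48573) → (-4.92,0.49)
v5: (-4.5,3.5) → rotate → (-5.55939,-1.26221) → ×s → (-5.07758,-1.15282) → (-5.08,-1.15)

Cross-section at z=2: (0.64,-6.43) (3.92,-0.26) (-1.31,3.44) (-4.92,0.49) (-5.08,-1.15)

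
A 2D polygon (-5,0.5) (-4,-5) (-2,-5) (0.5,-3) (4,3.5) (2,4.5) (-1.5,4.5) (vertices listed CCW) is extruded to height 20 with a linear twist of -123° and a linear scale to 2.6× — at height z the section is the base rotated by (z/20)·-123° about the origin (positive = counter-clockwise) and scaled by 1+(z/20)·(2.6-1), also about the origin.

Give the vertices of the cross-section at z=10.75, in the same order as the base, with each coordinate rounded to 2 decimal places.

Cross-section at z=10.75: (-2.92,8.88) (-11.52,3.04) (-10.01,-0.36) (-4.73,-3.11) (8.97,-4.17) (9.16,-0.01) (6.52,5.94)

t = z/height = 10.75/20 = 0.5375
s = 1 + (scale-1)·z/height = 1 + (2.6-1)·10.75/20 = 1.860000
θ = twist·z/height = -123°·10.75/20 = -66.1125° = -1.153881 rad
cos θ = 0.404942, sin θ = -0.914342 (intermediates below are computed at full precision and shown rounded to 5 d.p.)
v1: (-5,0.5) → rotate → (-1.56754,4.77418) → ×s → (-2.91562,8.87998) → (-2.92,8.88)
v2: (-4,-5) → rotate → (-6.19148,1.63266) → ×s → (-11.51615,3.03675) → (-11.52,3.04)
v3: (-2,-5) → rotate → (-5.38160,-0.19603) → ×s → (-10.00977,-0.36461) → (-10.01,-0.36)
v4: (0.5,-3) → rotate → (-2.54056,-1.67200) → ×s → (-4.72543,-3.10992) → (-4.73,-3.11)
v5: (4,3.5) → rotate → (4.81997,-2.24007) → ×s → (8.96514,-4.16653) → (8.97,-4.17)
v6: (2,4.5) → rotate → (4.92442,-0.00645) → ×s → (9.15943,-0.01199) → (9.16,-0.01)
v7: (-1.5,4.5) → rotate → (3.50713,3.19375) → ×s → (6.52326,5.94038) → (6.52,5.94)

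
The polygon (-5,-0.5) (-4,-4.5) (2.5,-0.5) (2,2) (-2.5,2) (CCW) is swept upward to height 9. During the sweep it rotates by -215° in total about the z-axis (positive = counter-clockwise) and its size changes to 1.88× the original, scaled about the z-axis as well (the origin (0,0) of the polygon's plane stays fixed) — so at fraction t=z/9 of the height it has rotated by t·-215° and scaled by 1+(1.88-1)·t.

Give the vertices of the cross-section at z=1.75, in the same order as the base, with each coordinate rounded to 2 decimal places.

t = z/height = 1.75/9 = 0.194444
s = 1 + (scale-1)·z/height = 1 + (1.88-1)·1.75/9 = 1.171111
θ = twist·z/height = -215°·1.75/9 = -41.8056° = -0.729645 rad
cos θ = 0.745411, sin θ = -0.666605 (intermediates below are computed at full precision and shown rounded to 5 d.p.)
v1: (-5,-0.5) → rotate → (-4.06036,2.96032) → ×s → (-4.75513,3.46686) → (-4.76,3.47)
v2: (-4,-4.5) → rotate → (-5.98137,-0.68793) → ×s → (-7.00485,-0.80564) → (-7.00,-0.81)
v3: (2.5,-0.5) → rotate → (1.53023,-2.03922) → ×s → (1.79206,-2.38815) → (1.79,-2.39)
v4: (2,2) → rotate → (2.82403,0.15761) → ×s → (3.30726,0.18458) → (3.31,0.18)
v5: (-2.5,2) → rotate → (-0.53032,3.15733) → ×s → (-0.62106,3.69759) → (-0.62,3.70)

Cross-section at z=1.75: (-4.76,3.47) (-7.00,-0.81) (1.79,-2.39) (3.31,0.18) (-0.62,3.70)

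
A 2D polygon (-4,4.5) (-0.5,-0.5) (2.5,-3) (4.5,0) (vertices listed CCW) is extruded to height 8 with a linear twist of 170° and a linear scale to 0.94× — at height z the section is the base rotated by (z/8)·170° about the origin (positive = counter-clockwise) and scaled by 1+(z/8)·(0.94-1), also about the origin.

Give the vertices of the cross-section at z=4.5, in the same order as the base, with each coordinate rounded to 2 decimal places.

t = z/height = 4.5/8 = 0.5625
s = 1 + (scale-1)·z/height = 1 + (0.94-1)·4.5/8 = 0.966250
θ = twist·z/height = 170°·4.5/8 = 95.6250° = 1.668971 rad
cos θ = -0.098017, sin θ = 0.995185 (intermediates below are computed at full precision and shown rounded to 5 d.p.)
v1: (-4,4.5) → rotate → (-4.08626,-4.42182) → ×s → (-3.94835,-4.27258) → (-3.95,-4.27)
v2: (-0.5,-0.5) → rotate → (0.54660,-0.44858) → ×s → (0.52815,-0.43344) → (0.53,-0.43)
v3: (2.5,-3) → rotate → (2.74051,2.78201) → ×s → (2.64802,2.68812) → (2.65,2.69)
v4: (4.5,0) → rotate → (-0.44108,4.47833) → ×s → (-0.42619,4.32719) → (-0.43,4.33)

Cross-section at z=4.5: (-3.95,-4.27) (0.53,-0.43) (2.65,2.69) (-0.43,4.33)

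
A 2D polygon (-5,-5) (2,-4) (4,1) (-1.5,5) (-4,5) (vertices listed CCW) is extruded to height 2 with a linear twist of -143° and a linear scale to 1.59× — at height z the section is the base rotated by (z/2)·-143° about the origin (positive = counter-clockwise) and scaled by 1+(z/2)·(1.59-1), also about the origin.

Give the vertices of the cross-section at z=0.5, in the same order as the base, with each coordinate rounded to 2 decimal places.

t = z/height = 0.5/2 = 0.25
s = 1 + (scale-1)·z/height = 1 + (1.59-1)·0.5/2 = 1.147500
θ = twist·z/height = -143°·0.5/2 = -35.7500° = -0.623955 rad
cos θ = 0.811574, sin θ = -0.584250 (intermediates below are computed at full precision and shown rounded to 5 d.p.)
v1: (-5,-5) → rotate → (-6.97912,-1.13662) → ×s → (-8.00854,-1.30427) → (-8.01,-1.30)
v2: (2,-4) → rotate → (-0.71385,-4.41480) → ×s → (-0.81914,-5.06598) → (-0.82,-5.07)
v3: (4,1) → rotate → (3.83055,-1.52542) → ×s → (4.39555,-1.75042) → (4.40,-1.75)
v4: (-1.5,5) → rotate → (1.70389,4.93424) → ×s → (1.95521,5.66205) → (1.96,5.66)
v5: (-4,5) → rotate → (-0.32505,6.39487) → ×s → (-0.37299,7.33811) → (-0.37,7.34)

Cross-section at z=0.5: (-8.01,-1.30) (-0.82,-5.07) (4.40,-1.75) (1.96,5.66) (-0.37,7.34)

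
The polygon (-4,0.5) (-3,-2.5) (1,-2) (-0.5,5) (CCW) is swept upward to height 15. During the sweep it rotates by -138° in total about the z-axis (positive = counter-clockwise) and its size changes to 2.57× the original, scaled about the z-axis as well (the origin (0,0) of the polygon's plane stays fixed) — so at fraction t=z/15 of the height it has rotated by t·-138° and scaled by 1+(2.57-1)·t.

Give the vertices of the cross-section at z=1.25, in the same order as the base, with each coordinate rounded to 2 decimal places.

Cross-section at z=1.25: (-4.32,1.46) (-3.89,-2.09) (0.66,-2.44) (0.57,5.65)

t = z/height = 1.25/15 = 0.0833333
s = 1 + (scale-1)·z/height = 1 + (2.57-1)·1.25/15 = 1.130833
θ = twist·z/height = -138°·1.25/15 = -11.5000° = -0.200713 rad
cos θ = 0.979925, sin θ = -0.199368 (intermediates below are computed at full precision and shown rounded to 5 d.p.)
v1: (-4,0.5) → rotate → (-3.82001,1.28743) → ×s → (-4.31980,1.45587) → (-4.32,1.46)
v2: (-3,-2.5) → rotate → (-3.43819,-1.85171) → ×s → (-3.88802,-2.09397) → (-3.89,-2.09)
v3: (1,-2) → rotate → (0.58119,-2.15922) → ×s → (0.65723,-2.44171) → (0.66,-2.44)
v4: (-0.5,5) → rotate → (0.50688,4.99931) → ×s → (0.57319,5.65338) → (0.57,5.65)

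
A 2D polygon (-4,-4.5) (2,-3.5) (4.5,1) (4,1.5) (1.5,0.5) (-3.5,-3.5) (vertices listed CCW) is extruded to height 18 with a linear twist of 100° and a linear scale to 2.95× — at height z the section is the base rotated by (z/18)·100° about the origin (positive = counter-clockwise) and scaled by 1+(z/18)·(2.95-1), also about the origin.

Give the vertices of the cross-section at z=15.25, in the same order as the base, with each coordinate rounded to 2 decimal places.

t = z/height = 15.25/18 = 0.847222
s = 1 + (scale-1)·z/height = 1 + (2.95-1)·15.25/18 = 2.652083
θ = twist·z/height = 100°·15.25/18 = 84.7222° = 1.478682 rad
cos θ = 0.091984, sin θ = 0.995760 (intermediates below are computed at full precision and shown rounded to 5 d.p.)
v1: (-4,-4.5) → rotate → (4.11298,-4.39697) → ×s → (10.90798,-11.66113) → (10.91,-11.66)
v2: (2,-3.5) → rotate → (3.66913,1.66958) → ×s → (9.73084,4.42785) → (9.73,4.43)
v3: (4.5,1) → rotate → (-0.58183,4.57291) → ×s → (-1.54306,12.12773) → (-1.54,12.13)
v4: (4,1.5) → rotate → (-1.12570,4.12102) → ×s → (-2.98546,10.92928) → (-2.99,10.93)
v5: (1.5,0.5) → rotate → (-0.35990,1.53963) → ×s → (-0.95449,4.08323) → (-0.95,4.08)
v6: (-3.5,-3.5) → rotate → (3.16322,-3.80711) → ×s → (8.38911,-10.09676) → (8.39,-10.10)

Cross-section at z=15.25: (10.91,-11.66) (9.73,4.43) (-1.54,12.13) (-2.99,10.93) (-0.95,4.08) (8.39,-10.10)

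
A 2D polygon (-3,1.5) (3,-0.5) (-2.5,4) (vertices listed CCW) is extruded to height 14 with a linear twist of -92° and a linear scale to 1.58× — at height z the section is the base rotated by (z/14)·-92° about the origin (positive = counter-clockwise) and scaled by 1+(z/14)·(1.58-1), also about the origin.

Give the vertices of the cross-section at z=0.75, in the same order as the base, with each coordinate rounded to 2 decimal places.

t = z/height = 0.75/14 = 0.0535714
s = 1 + (scale-1)·z/height = 1 + (1.58-1)·0.75/14 = 1.031071
θ = twist·z/height = -92°·0.75/14 = -4.9286° = -0.086020 rad
cos θ = 0.996303, sin θ = -0.085914 (intermediates below are computed at full precision and shown rounded to 5 d.p.)
v1: (-3,1.5) → rotate → (-2.86004,1.75220) → ×s → (-2.94890,1.80664) → (-2.95,1.81)
v2: (3,-0.5) → rotate → (2.94595,-0.75589) → ×s → (3.03749,-0.77938) → (3.04,-0.78)
v3: (-2.5,4) → rotate → (-2.14710,4.19999) → ×s → (-2.21381,4.33049) → (-2.21,4.33)

Cross-section at z=0.75: (-2.95,1.81) (3.04,-0.78) (-2.21,4.33)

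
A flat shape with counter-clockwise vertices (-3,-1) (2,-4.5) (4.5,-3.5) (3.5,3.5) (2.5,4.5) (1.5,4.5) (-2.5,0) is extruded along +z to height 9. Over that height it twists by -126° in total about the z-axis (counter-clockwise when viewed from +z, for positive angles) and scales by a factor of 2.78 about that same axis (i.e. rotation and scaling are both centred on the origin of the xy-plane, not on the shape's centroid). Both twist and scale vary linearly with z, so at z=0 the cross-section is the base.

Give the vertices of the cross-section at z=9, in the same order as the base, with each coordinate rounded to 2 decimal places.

Cross-section at z=9: (2.65,8.38) (-13.39,2.86) (-15.22,-4.40) (2.15,-13.59) (6.04,-12.98) (7.67,-10.73) (4.09,5.62)

t = z/height = 9/9 = 1
s = 1 + (scale-1)·z/height = 1 + (2.78-1)·9/9 = 2.780000
θ = twist·z/height = -126°·9/9 = -126.0000° = -2.199115 rad
cos θ = -0.587785, sin θ = -0.809017 (intermediates below are computed at full precision and shown rounded to 5 d.p.)
v1: (-3,-1) → rotate → (0.95434,3.01484) → ×s → (2.65306,8.38124) → (2.65,8.38)
v2: (2,-4.5) → rotate → (-4.81615,1.02700) → ×s → (-13.38889,2.85506) → (-13.39,2.86)
v3: (4.5,-3.5) → rotate → (-5.47659,-1.58333) → ×s → (-15.22493,-4.40165) → (-15.22,-4.40)
v4: (3.5,3.5) → rotate → (0.77431,-4.88881) → ×s → (2.15258,-13.59089) → (2.15,-13.59)
v5: (2.5,4.5) → rotate → (2.17111,-4.66758) → ×s → (6.03570,-12.97586) → (6.04,-12.98)
v6: (1.5,4.5) → rotate → (2.75890,-3.85856) → ×s → (7.66974,-10.72679) → (7.67,-10.73)
v7: (-2.5,0) → rotate → (1.46946,2.02254) → ×s → (4.08511,5.62267) → (4.09,5.62)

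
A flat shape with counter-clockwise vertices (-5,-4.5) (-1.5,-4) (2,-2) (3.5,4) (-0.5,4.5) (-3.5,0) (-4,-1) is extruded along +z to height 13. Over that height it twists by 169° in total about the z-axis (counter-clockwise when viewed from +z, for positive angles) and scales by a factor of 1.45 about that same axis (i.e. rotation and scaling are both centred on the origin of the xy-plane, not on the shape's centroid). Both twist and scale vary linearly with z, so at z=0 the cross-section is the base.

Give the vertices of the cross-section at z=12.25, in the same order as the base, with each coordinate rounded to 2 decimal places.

t = z/height = 12.25/13 = 0.942308
s = 1 + (scale-1)·z/height = 1 + (1.45-1)·12.25/13 = 1.424038
θ = twist·z/height = 169°·12.25/13 = 159.2500° = 2.779437 rad
cos θ = -0.935135, sin θ = 0.354291 (intermediates below are computed at full precision and shown rounded to 5 d.p.)
v1: (-5,-4.5) → rotate → (6.26999,2.43665) → ×s → (8.92870,3.46989) → (8.93,3.47)
v2: (-1.5,-4) → rotate → (2.81987,3.20910) → ×s → (4.01560,4.56989) → (4.02,4.57)
v3: (2,-2) → rotate → (-1.16169,2.57885) → ×s → (-1.65429,3.67239) → (-1.65,3.67)
v4: (3.5,4) → rotate → (-4.69014,-2.50052) → ×s → (-6.67894,-3.56084) → (-6.68,-3.56)
v5: (-0.5,4.5) → rotate → (-1.12674,-4.38525) → ×s → (-1.60452,-6.24477) → (-1.60,-6.24)
v6: (-3.5,0) → rotate → (3.27297,-1.24002) → ×s → (4.66084,-1.76583) → (4.66,-1.77)
v7: (-4,-1) → rotate → (4.09483,-0.48203) → ×s → (5.83120,-0.68643) → (5.83,-0.69)

Cross-section at z=12.25: (8.93,3.47) (4.02,4.57) (-1.65,3.67) (-6.68,-3.56) (-1.60,-6.24) (4.66,-1.77) (5.83,-0.69)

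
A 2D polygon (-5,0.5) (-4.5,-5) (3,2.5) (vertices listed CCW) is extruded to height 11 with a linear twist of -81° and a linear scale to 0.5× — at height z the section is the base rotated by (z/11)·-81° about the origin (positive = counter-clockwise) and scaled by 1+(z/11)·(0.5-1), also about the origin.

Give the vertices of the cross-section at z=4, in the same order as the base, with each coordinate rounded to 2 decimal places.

t = z/height = 4/11 = 0.363636
s = 1 + (scale-1)·z/height = 1 + (0.5-1)·4/11 = 0.818182
θ = twist·z/height = -81°·4/11 = -29.4545° = -0.514079 rad
cos θ = 0.870746, sin θ = -0.491733 (intermediates below are computed at full precision and shown rounded to 5 d.p.)
v1: (-5,0.5) → rotate → (-4.10786,2.89404) → ×s → (-3.36098,2.36785) → (-3.36,2.37)
v2: (-4.5,-5) → rotate → (-6.37702,-2.14093) → ×s → (-5.21756,-1.75167) → (-5.22,-1.75)
v3: (3,2.5) → rotate → (3.84157,0.70167) → ×s → (3.14310,0.57409) → (3.14,0.57)

Cross-section at z=4: (-3.36,2.37) (-5.22,-1.75) (3.14,0.57)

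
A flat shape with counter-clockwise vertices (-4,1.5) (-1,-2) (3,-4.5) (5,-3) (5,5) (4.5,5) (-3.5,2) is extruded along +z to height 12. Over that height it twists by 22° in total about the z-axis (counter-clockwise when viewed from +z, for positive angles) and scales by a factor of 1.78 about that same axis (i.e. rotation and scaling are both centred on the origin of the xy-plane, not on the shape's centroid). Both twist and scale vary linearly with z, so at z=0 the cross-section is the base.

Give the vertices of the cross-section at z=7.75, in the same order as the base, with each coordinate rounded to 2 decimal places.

Cross-section at z=7.75: (-6.38,0.71) (-0.72,-3.28) (6.03,-5.45) (8.40,-2.53) (5.44,9.13) (4.71,8.95) (-5.84,1.62)

t = z/height = 7.75/12 = 0.645833
s = 1 + (scale-1)·z/height = 1 + (1.78-1)·7.75/12 = 1.503750
θ = twist·z/height = 22°·7.75/12 = 14.2083° = 0.247982 rad
cos θ = 0.969410, sin θ = 0.245448 (intermediates below are computed at full precision and shown rounded to 5 d.p.)
v1: (-4,1.5) → rotate → (-4.24581,0.47232) → ×s → (-6.38464,0.71025) → (-6.38,0.71)
v2: (-1,-2) → rotate → (-0.47851,-2.18427) → ×s → (-0.71956,-3.28459) → (-0.72,-3.28)
v3: (3,-4.5) → rotate → (4.01275,-3.62600) → ×s → (6.03417,-5.45259) → (6.03,-5.45)
v4: (5,-3) → rotate → (5.58339,-1.68099) → ×s → (8.39603,-2.52778) → (8.40,-2.53)
v5: (5,5) → rotate → (3.61981,6.07429) → ×s → (5.44328,9.13421) → (5.44,9.13)
v6: (4.5,5) → rotate → (3.13510,5.95157) → ×s → (4.71441,8.94967) → (4.71,8.95)
v7: (-3.5,2) → rotate → (-3.88383,1.07975) → ×s → (-5.84031,1.62367) → (-5.84,1.62)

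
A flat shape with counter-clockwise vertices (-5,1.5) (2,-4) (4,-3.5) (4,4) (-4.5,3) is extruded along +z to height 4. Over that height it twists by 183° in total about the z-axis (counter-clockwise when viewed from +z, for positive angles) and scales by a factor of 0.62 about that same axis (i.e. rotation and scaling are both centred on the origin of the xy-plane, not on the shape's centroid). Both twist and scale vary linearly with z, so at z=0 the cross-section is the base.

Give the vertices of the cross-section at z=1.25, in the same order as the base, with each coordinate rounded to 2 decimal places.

t = z/height = 1.25/4 = 0.3125
s = 1 + (scale-1)·z/height = 1 + (0.62-1)·1.25/4 = 0.881250
θ = twist·z/height = 183°·1.25/4 = 57.1875° = 0.998110 rad
cos θ = 0.541892, sin θ = 0.840448 (intermediates below are computed at full precision and shown rounded to 5 d.p.)
v1: (-5,1.5) → rotate → (-3.97013,-3.38940) → ×s → (-3.49868,-2.98691) → (-3.50,-2.99)
v2: (2,-4) → rotate → (4.44558,-0.48667) → ×s → (3.91766,-0.42888) → (3.92,-0.43)
v3: (4,-3.5) → rotate → (5.10914,1.46517) → ×s → (4.50243,1.29118) → (4.50,1.29)
v4: (4,4) → rotate → (-1.19423,5.52936) → ×s → (-1.05241,4.87275) → (-1.05,4.87)
v5: (-4.5,3) → rotate → (-4.95986,-2.15634) → ×s → (-4.37087,-1.90028) → (-4.37,-1.90)

Cross-section at z=1.25: (-3.50,-2.99) (3.92,-0.43) (4.50,1.29) (-1.05,4.87) (-4.37,-1.90)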